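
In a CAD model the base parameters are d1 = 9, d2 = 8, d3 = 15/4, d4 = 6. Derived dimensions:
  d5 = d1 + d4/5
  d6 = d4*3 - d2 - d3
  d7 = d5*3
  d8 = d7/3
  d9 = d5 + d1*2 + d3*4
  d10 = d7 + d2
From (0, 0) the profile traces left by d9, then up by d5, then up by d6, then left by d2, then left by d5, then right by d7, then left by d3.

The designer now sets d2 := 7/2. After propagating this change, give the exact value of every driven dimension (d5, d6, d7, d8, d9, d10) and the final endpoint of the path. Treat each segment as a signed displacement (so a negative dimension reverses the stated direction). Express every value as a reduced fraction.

d5 = 51/5
d6 = 43/4
d7 = 153/5
d8 = 51/5
d9 = 216/5
d10 = 341/10
endpoint = (-601/20, 419/20)

Apply edit: d2 := 7/2
  d5 = d1 + d4/5 = 51/5
  d6 = d4*3 - d2 - d3 = 43/4
  d7 = d5*3 = 153/5
  d8 = d7/3 = 51/5
  d9 = d5 + d1*2 + d3*4 = 216/5
  d10 = d7 + d2 = 341/10
Walk from origin (0, 0):
  seg 1: left by d9 = 216/5 → (-216/5, 0)
  seg 2: up by d5 = 51/5 → (-216/5, 51/5)
  seg 3: up by d6 = 43/4 → (-216/5, 419/20)
  seg 4: left by d2 = 7/2 → (-467/10, 419/20)
  seg 5: left by d5 = 51/5 → (-569/10, 419/20)
  seg 6: right by d7 = 153/5 → (-263/10, 419/20)
  seg 7: left by d3 = 15/4 → (-601/20, 419/20)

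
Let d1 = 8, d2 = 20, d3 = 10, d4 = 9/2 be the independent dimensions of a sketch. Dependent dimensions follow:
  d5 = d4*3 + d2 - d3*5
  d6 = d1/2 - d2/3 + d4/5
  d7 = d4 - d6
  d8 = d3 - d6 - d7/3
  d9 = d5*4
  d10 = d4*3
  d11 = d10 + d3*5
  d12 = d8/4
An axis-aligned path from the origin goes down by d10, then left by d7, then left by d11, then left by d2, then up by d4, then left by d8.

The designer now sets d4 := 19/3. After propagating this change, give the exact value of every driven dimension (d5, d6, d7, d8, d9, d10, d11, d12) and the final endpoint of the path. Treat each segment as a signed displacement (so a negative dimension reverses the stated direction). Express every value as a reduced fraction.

Apply edit: d4 := 19/3
  d5 = d4*3 + d2 - d3*5 = -11
  d6 = d1/2 - d2/3 + d4/5 = -7/5
  d7 = d4 - d6 = 116/15
  d8 = d3 - d6 - d7/3 = 397/45
  d9 = d5*4 = -44
  d10 = d4*3 = 19
  d11 = d10 + d3*5 = 69
  d12 = d8/4 = 397/180
Walk from origin (0, 0):
  seg 1: down by d10 = 19 → (0, -19)
  seg 2: left by d7 = 116/15 → (-116/15, -19)
  seg 3: left by d11 = 69 → (-1151/15, -19)
  seg 4: left by d2 = 20 → (-1451/15, -19)
  seg 5: up by d4 = 19/3 → (-1451/15, -38/3)
  seg 6: left by d8 = 397/45 → (-950/9, -38/3)

d5 = -11
d6 = -7/5
d7 = 116/15
d8 = 397/45
d9 = -44
d10 = 19
d11 = 69
d12 = 397/180
endpoint = (-950/9, -38/3)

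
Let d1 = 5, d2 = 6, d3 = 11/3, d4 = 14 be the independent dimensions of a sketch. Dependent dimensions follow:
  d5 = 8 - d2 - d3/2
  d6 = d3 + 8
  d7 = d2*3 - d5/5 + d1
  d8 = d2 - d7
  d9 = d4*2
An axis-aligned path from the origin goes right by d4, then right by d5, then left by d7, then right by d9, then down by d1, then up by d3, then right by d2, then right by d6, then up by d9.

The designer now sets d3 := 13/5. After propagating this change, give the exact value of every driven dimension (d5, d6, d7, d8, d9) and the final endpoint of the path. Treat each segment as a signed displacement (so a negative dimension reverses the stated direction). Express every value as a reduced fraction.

Apply edit: d3 := 13/5
  d5 = 8 - d2 - d3/2 = 7/10
  d6 = d3 + 8 = 53/5
  d7 = d2*3 - d5/5 + d1 = 1143/50
  d8 = d2 - d7 = -843/50
  d9 = d4*2 = 28
Walk from origin (0, 0):
  seg 1: right by d4 = 14 → (14, 0)
  seg 2: right by d5 = 7/10 → (147/10, 0)
  seg 3: left by d7 = 1143/50 → (-204/25, 0)
  seg 4: right by d9 = 28 → (496/25, 0)
  seg 5: down by d1 = 5 → (496/25, -5)
  seg 6: up by d3 = 13/5 → (496/25, -12/5)
  seg 7: right by d2 = 6 → (646/25, -12/5)
  seg 8: right by d6 = 53/5 → (911/25, -12/5)
  seg 9: up by d9 = 28 → (911/25, 128/5)

d5 = 7/10
d6 = 53/5
d7 = 1143/50
d8 = -843/50
d9 = 28
endpoint = (911/25, 128/5)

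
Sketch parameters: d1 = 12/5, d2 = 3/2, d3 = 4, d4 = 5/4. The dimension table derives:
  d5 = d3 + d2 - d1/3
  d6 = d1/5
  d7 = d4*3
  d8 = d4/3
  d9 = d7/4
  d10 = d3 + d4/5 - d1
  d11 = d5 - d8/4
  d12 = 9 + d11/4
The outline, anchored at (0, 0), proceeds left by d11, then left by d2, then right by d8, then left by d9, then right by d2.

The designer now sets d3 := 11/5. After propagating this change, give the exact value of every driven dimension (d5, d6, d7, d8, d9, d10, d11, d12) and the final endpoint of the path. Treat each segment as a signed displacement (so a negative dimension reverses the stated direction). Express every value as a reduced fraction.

d5 = 29/10
d6 = 12/25
d7 = 15/4
d8 = 5/12
d9 = 15/16
d10 = 1/20
d11 = 671/240
d12 = 9311/960
endpoint = (-199/60, 0)

Apply edit: d3 := 11/5
  d5 = d3 + d2 - d1/3 = 29/10
  d6 = d1/5 = 12/25
  d7 = d4*3 = 15/4
  d8 = d4/3 = 5/12
  d9 = d7/4 = 15/16
  d10 = d3 + d4/5 - d1 = 1/20
  d11 = d5 - d8/4 = 671/240
  d12 = 9 + d11/4 = 9311/960
Walk from origin (0, 0):
  seg 1: left by d11 = 671/240 → (-671/240, 0)
  seg 2: left by d2 = 3/2 → (-1031/240, 0)
  seg 3: right by d8 = 5/12 → (-931/240, 0)
  seg 4: left by d9 = 15/16 → (-289/60, 0)
  seg 5: right by d2 = 3/2 → (-199/60, 0)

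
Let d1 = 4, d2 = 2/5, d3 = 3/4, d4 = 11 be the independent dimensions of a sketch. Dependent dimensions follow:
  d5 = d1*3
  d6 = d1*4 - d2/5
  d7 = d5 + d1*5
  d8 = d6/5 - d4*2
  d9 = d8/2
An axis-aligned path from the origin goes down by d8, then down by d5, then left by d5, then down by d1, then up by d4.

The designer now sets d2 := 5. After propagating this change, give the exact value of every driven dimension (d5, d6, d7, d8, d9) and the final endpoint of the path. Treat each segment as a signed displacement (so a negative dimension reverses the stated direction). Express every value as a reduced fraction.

Apply edit: d2 := 5
  d5 = d1*3 = 12
  d6 = d1*4 - d2/5 = 15
  d7 = d5 + d1*5 = 32
  d8 = d6/5 - d4*2 = -19
  d9 = d8/2 = -19/2
Walk from origin (0, 0):
  seg 1: down by d8 = -19 → (0, 19)
  seg 2: down by d5 = 12 → (0, 7)
  seg 3: left by d5 = 12 → (-12, 7)
  seg 4: down by d1 = 4 → (-12, 3)
  seg 5: up by d4 = 11 → (-12, 14)

d5 = 12
d6 = 15
d7 = 32
d8 = -19
d9 = -19/2
endpoint = (-12, 14)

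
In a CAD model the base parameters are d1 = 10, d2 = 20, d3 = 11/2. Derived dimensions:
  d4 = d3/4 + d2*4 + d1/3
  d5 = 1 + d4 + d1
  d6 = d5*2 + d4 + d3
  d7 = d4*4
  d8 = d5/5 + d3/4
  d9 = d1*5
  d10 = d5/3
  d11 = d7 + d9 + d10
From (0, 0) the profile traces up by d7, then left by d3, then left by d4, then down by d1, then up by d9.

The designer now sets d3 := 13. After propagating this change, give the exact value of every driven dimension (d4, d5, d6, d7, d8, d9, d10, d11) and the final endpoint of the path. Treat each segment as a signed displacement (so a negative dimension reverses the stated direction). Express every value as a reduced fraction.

d4 = 1039/12
d5 = 1171/12
d6 = 1179/4
d7 = 1039/3
d8 = 683/30
d9 = 50
d10 = 1171/36
d11 = 15439/36
endpoint = (-1195/12, 1159/3)

Apply edit: d3 := 13
  d4 = d3/4 + d2*4 + d1/3 = 1039/12
  d5 = 1 + d4 + d1 = 1171/12
  d6 = d5*2 + d4 + d3 = 1179/4
  d7 = d4*4 = 1039/3
  d8 = d5/5 + d3/4 = 683/30
  d9 = d1*5 = 50
  d10 = d5/3 = 1171/36
  d11 = d7 + d9 + d10 = 15439/36
Walk from origin (0, 0):
  seg 1: up by d7 = 1039/3 → (0, 1039/3)
  seg 2: left by d3 = 13 → (-13, 1039/3)
  seg 3: left by d4 = 1039/12 → (-1195/12, 1039/3)
  seg 4: down by d1 = 10 → (-1195/12, 1009/3)
  seg 5: up by d9 = 50 → (-1195/12, 1159/3)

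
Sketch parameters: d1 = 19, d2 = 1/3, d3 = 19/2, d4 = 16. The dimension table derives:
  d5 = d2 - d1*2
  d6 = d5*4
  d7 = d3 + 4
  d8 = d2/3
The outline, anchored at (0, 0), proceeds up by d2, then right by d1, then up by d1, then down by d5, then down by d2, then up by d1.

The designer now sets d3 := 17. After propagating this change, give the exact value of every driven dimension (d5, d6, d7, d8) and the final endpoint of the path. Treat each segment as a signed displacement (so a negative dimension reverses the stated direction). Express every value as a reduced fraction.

d5 = -113/3
d6 = -452/3
d7 = 21
d8 = 1/9
endpoint = (19, 227/3)

Apply edit: d3 := 17
  d5 = d2 - d1*2 = -113/3
  d6 = d5*4 = -452/3
  d7 = d3 + 4 = 21
  d8 = d2/3 = 1/9
Walk from origin (0, 0):
  seg 1: up by d2 = 1/3 → (0, 1/3)
  seg 2: right by d1 = 19 → (19, 1/3)
  seg 3: up by d1 = 19 → (19, 58/3)
  seg 4: down by d5 = -113/3 → (19, 57)
  seg 5: down by d2 = 1/3 → (19, 170/3)
  seg 6: up by d1 = 19 → (19, 227/3)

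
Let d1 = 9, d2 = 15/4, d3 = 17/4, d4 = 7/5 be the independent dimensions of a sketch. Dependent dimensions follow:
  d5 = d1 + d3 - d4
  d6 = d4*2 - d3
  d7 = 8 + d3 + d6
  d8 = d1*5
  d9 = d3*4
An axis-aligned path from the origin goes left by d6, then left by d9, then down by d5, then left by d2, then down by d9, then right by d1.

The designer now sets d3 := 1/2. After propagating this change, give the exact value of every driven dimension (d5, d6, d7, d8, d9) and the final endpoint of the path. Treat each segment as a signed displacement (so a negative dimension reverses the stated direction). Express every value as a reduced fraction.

Apply edit: d3 := 1/2
  d5 = d1 + d3 - d4 = 81/10
  d6 = d4*2 - d3 = 23/10
  d7 = 8 + d3 + d6 = 54/5
  d8 = d1*5 = 45
  d9 = d3*4 = 2
Walk from origin (0, 0):
  seg 1: left by d6 = 23/10 → (-23/10, 0)
  seg 2: left by d9 = 2 → (-43/10, 0)
  seg 3: down by d5 = 81/10 → (-43/10, -81/10)
  seg 4: left by d2 = 15/4 → (-161/20, -81/10)
  seg 5: down by d9 = 2 → (-161/20, -101/10)
  seg 6: right by d1 = 9 → (19/20, -101/10)

d5 = 81/10
d6 = 23/10
d7 = 54/5
d8 = 45
d9 = 2
endpoint = (19/20, -101/10)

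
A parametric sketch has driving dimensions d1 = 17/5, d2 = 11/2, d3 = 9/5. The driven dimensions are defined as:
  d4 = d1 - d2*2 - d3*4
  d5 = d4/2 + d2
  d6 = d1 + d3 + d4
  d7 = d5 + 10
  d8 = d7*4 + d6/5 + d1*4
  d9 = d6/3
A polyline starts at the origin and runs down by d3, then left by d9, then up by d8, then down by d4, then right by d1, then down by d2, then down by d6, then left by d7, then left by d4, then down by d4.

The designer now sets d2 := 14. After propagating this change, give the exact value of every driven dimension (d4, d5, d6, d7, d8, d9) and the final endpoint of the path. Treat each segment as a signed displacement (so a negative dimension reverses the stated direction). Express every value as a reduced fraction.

d4 = -159/5
d5 = -19/10
d6 = -133/5
d7 = 81/10
d8 = 1017/25
d9 = -133/15
endpoint = (1079/30, 2877/25)

Apply edit: d2 := 14
  d4 = d1 - d2*2 - d3*4 = -159/5
  d5 = d4/2 + d2 = -19/10
  d6 = d1 + d3 + d4 = -133/5
  d7 = d5 + 10 = 81/10
  d8 = d7*4 + d6/5 + d1*4 = 1017/25
  d9 = d6/3 = -133/15
Walk from origin (0, 0):
  seg 1: down by d3 = 9/5 → (0, -9/5)
  seg 2: left by d9 = -133/15 → (133/15, -9/5)
  seg 3: up by d8 = 1017/25 → (133/15, 972/25)
  seg 4: down by d4 = -159/5 → (133/15, 1767/25)
  seg 5: right by d1 = 17/5 → (184/15, 1767/25)
  seg 6: down by d2 = 14 → (184/15, 1417/25)
  seg 7: down by d6 = -133/5 → (184/15, 2082/25)
  seg 8: left by d7 = 81/10 → (25/6, 2082/25)
  seg 9: left by d4 = -159/5 → (1079/30, 2082/25)
  seg 10: down by d4 = -159/5 → (1079/30, 2877/25)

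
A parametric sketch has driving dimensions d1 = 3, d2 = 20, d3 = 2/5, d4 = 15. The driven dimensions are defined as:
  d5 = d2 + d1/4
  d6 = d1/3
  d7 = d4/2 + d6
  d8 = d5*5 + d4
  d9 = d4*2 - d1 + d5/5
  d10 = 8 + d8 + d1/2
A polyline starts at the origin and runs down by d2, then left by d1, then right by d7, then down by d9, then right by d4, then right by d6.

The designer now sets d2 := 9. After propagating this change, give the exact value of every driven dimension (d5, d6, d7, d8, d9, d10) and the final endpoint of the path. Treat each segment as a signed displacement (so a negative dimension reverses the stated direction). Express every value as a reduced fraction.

d5 = 39/4
d6 = 1
d7 = 17/2
d8 = 255/4
d9 = 579/20
d10 = 293/4
endpoint = (43/2, -759/20)

Apply edit: d2 := 9
  d5 = d2 + d1/4 = 39/4
  d6 = d1/3 = 1
  d7 = d4/2 + d6 = 17/2
  d8 = d5*5 + d4 = 255/4
  d9 = d4*2 - d1 + d5/5 = 579/20
  d10 = 8 + d8 + d1/2 = 293/4
Walk from origin (0, 0):
  seg 1: down by d2 = 9 → (0, -9)
  seg 2: left by d1 = 3 → (-3, -9)
  seg 3: right by d7 = 17/2 → (11/2, -9)
  seg 4: down by d9 = 579/20 → (11/2, -759/20)
  seg 5: right by d4 = 15 → (41/2, -759/20)
  seg 6: right by d6 = 1 → (43/2, -759/20)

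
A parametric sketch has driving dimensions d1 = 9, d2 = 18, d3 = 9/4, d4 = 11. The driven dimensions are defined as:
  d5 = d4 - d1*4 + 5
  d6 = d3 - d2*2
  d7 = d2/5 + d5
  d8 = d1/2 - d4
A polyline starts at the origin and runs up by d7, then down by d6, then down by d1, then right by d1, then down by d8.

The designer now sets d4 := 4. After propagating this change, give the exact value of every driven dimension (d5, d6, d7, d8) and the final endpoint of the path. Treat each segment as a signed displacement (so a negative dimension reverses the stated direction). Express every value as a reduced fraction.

Apply edit: d4 := 4
  d5 = d4 - d1*4 + 5 = -27
  d6 = d3 - d2*2 = -135/4
  d7 = d2/5 + d5 = -117/5
  d8 = d1/2 - d4 = 1/2
Walk from origin (0, 0):
  seg 1: up by d7 = -117/5 → (0, -117/5)
  seg 2: down by d6 = -135/4 → (0, 207/20)
  seg 3: down by d1 = 9 → (0, 27/20)
  seg 4: right by d1 = 9 → (9, 27/20)
  seg 5: down by d8 = 1/2 → (9, 17/20)

d5 = -27
d6 = -135/4
d7 = -117/5
d8 = 1/2
endpoint = (9, 17/20)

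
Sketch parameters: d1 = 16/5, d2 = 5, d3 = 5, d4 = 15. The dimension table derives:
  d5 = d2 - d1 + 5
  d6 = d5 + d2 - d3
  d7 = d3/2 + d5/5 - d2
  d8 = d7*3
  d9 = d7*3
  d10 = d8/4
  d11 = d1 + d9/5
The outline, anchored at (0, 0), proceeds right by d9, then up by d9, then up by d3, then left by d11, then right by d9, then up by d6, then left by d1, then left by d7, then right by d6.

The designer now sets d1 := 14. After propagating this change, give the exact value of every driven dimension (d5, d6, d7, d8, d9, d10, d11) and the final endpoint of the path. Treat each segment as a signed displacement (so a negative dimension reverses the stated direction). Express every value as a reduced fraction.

Apply edit: d1 := 14
  d5 = d2 - d1 + 5 = -4
  d6 = d5 + d2 - d3 = -4
  d7 = d3/2 + d5/5 - d2 = -33/10
  d8 = d7*3 = -99/10
  d9 = d7*3 = -99/10
  d10 = d8/4 = -99/40
  d11 = d1 + d9/5 = 601/50
Walk from origin (0, 0):
  seg 1: right by d9 = -99/10 → (-99/10, 0)
  seg 2: up by d9 = -99/10 → (-99/10, -99/10)
  seg 3: up by d3 = 5 → (-99/10, -49/10)
  seg 4: left by d11 = 601/50 → (-548/25, -49/10)
  seg 5: right by d9 = -99/10 → (-1591/50, -49/10)
  seg 6: up by d6 = -4 → (-1591/50, -89/10)
  seg 7: left by d1 = 14 → (-2291/50, -89/10)
  seg 8: left by d7 = -33/10 → (-1063/25, -89/10)
  seg 9: right by d6 = -4 → (-1163/25, -89/10)

d5 = -4
d6 = -4
d7 = -33/10
d8 = -99/10
d9 = -99/10
d10 = -99/40
d11 = 601/50
endpoint = (-1163/25, -89/10)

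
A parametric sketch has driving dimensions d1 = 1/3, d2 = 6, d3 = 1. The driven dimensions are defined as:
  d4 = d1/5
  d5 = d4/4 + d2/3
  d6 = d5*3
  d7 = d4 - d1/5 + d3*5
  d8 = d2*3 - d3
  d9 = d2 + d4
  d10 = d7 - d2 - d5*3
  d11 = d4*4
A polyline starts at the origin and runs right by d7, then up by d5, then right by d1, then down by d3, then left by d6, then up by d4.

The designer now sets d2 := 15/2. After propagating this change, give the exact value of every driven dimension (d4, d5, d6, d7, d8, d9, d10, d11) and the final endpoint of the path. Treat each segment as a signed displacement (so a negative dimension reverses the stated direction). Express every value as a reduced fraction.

Apply edit: d2 := 15/2
  d4 = d1/5 = 1/15
  d5 = d4/4 + d2/3 = 151/60
  d6 = d5*3 = 151/20
  d7 = d4 - d1/5 + d3*5 = 5
  d8 = d2*3 - d3 = 43/2
  d9 = d2 + d4 = 227/30
  d10 = d7 - d2 - d5*3 = -201/20
  d11 = d4*4 = 4/15
Walk from origin (0, 0):
  seg 1: right by d7 = 5 → (5, 0)
  seg 2: up by d5 = 151/60 → (5, 151/60)
  seg 3: right by d1 = 1/3 → (16/3, 151/60)
  seg 4: down by d3 = 1 → (16/3, 91/60)
  seg 5: left by d6 = 151/20 → (-133/60, 91/60)
  seg 6: up by d4 = 1/15 → (-133/60, 19/12)

d4 = 1/15
d5 = 151/60
d6 = 151/20
d7 = 5
d8 = 43/2
d9 = 227/30
d10 = -201/20
d11 = 4/15
endpoint = (-133/60, 19/12)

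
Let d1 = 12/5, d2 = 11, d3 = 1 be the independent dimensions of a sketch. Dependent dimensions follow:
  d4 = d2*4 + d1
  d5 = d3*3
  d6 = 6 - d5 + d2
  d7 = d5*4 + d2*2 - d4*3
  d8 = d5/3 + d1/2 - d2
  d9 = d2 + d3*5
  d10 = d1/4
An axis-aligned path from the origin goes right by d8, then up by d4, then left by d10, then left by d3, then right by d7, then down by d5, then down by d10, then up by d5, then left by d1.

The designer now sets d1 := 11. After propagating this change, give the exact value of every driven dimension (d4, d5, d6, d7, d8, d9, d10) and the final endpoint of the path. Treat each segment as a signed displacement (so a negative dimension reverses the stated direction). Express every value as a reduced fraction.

d4 = 55
d5 = 3
d6 = 14
d7 = -131
d8 = -9/2
d9 = 16
d10 = 11/4
endpoint = (-601/4, 209/4)

Apply edit: d1 := 11
  d4 = d2*4 + d1 = 55
  d5 = d3*3 = 3
  d6 = 6 - d5 + d2 = 14
  d7 = d5*4 + d2*2 - d4*3 = -131
  d8 = d5/3 + d1/2 - d2 = -9/2
  d9 = d2 + d3*5 = 16
  d10 = d1/4 = 11/4
Walk from origin (0, 0):
  seg 1: right by d8 = -9/2 → (-9/2, 0)
  seg 2: up by d4 = 55 → (-9/2, 55)
  seg 3: left by d10 = 11/4 → (-29/4, 55)
  seg 4: left by d3 = 1 → (-33/4, 55)
  seg 5: right by d7 = -131 → (-557/4, 55)
  seg 6: down by d5 = 3 → (-557/4, 52)
  seg 7: down by d10 = 11/4 → (-557/4, 197/4)
  seg 8: up by d5 = 3 → (-557/4, 209/4)
  seg 9: left by d1 = 11 → (-601/4, 209/4)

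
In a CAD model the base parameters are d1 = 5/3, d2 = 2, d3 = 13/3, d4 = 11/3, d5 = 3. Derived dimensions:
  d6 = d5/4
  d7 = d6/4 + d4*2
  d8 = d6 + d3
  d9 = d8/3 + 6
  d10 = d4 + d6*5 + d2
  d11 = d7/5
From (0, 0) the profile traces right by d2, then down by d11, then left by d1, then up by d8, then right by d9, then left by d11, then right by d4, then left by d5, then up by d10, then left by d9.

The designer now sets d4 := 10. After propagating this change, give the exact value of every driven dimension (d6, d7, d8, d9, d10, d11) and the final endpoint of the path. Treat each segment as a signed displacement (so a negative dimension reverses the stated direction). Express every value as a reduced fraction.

d6 = 3/4
d7 = 323/16
d8 = 61/12
d9 = 277/36
d10 = 63/4
d11 = 323/80
endpoint = (791/240, 4031/240)

Apply edit: d4 := 10
  d6 = d5/4 = 3/4
  d7 = d6/4 + d4*2 = 323/16
  d8 = d6 + d3 = 61/12
  d9 = d8/3 + 6 = 277/36
  d10 = d4 + d6*5 + d2 = 63/4
  d11 = d7/5 = 323/80
Walk from origin (0, 0):
  seg 1: right by d2 = 2 → (2, 0)
  seg 2: down by d11 = 323/80 → (2, -323/80)
  seg 3: left by d1 = 5/3 → (1/3, -323/80)
  seg 4: up by d8 = 61/12 → (1/3, 251/240)
  seg 5: right by d9 = 277/36 → (289/36, 251/240)
  seg 6: left by d11 = 323/80 → (2873/720, 251/240)
  seg 7: right by d4 = 10 → (10073/720, 251/240)
  seg 8: left by d5 = 3 → (7913/720, 251/240)
  seg 9: up by d10 = 63/4 → (7913/720, 4031/240)
  seg 10: left by d9 = 277/36 → (791/240, 4031/240)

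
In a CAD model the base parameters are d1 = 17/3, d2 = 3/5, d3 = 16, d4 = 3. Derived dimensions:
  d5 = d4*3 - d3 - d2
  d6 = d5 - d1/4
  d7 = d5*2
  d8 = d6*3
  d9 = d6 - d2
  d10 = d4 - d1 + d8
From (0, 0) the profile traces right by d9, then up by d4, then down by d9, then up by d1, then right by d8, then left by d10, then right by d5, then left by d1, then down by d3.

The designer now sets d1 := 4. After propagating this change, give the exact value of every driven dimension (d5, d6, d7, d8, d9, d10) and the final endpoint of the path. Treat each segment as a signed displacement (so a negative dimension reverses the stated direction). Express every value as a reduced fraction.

Apply edit: d1 := 4
  d5 = d4*3 - d3 - d2 = -38/5
  d6 = d5 - d1/4 = -43/5
  d7 = d5*2 = -76/5
  d8 = d6*3 = -129/5
  d9 = d6 - d2 = -46/5
  d10 = d4 - d1 + d8 = -134/5
Walk from origin (0, 0):
  seg 1: right by d9 = -46/5 → (-46/5, 0)
  seg 2: up by d4 = 3 → (-46/5, 3)
  seg 3: down by d9 = -46/5 → (-46/5, 61/5)
  seg 4: up by d1 = 4 → (-46/5, 81/5)
  seg 5: right by d8 = -129/5 → (-35, 81/5)
  seg 6: left by d10 = -134/5 → (-41/5, 81/5)
  seg 7: right by d5 = -38/5 → (-79/5, 81/5)
  seg 8: left by d1 = 4 → (-99/5, 81/5)
  seg 9: down by d3 = 16 → (-99/5, 1/5)

d5 = -38/5
d6 = -43/5
d7 = -76/5
d8 = -129/5
d9 = -46/5
d10 = -134/5
endpoint = (-99/5, 1/5)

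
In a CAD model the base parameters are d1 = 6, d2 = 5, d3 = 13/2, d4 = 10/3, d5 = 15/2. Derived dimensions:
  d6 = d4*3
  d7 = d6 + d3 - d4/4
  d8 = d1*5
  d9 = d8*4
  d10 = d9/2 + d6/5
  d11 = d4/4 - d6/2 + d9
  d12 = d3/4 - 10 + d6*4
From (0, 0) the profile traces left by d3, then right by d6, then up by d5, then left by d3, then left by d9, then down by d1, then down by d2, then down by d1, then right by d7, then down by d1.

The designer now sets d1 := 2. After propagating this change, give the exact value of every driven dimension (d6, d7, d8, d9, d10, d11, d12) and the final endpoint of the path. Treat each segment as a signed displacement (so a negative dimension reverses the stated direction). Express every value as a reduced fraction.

Apply edit: d1 := 2
  d6 = d4*3 = 10
  d7 = d6 + d3 - d4/4 = 47/3
  d8 = d1*5 = 10
  d9 = d8*4 = 40
  d10 = d9/2 + d6/5 = 22
  d11 = d4/4 - d6/2 + d9 = 215/6
  d12 = d3/4 - 10 + d6*4 = 253/8
Walk from origin (0, 0):
  seg 1: left by d3 = 13/2 → (-13/2, 0)
  seg 2: right by d6 = 10 → (7/2, 0)
  seg 3: up by d5 = 15/2 → (7/2, 15/2)
  seg 4: left by d3 = 13/2 → (-3, 15/2)
  seg 5: left by d9 = 40 → (-43, 15/2)
  seg 6: down by d1 = 2 → (-43, 11/2)
  seg 7: down by d2 = 5 → (-43, 1/2)
  seg 8: down by d1 = 2 → (-43, -3/2)
  seg 9: right by d7 = 47/3 → (-82/3, -3/2)
  seg 10: down by d1 = 2 → (-82/3, -7/2)

d6 = 10
d7 = 47/3
d8 = 10
d9 = 40
d10 = 22
d11 = 215/6
d12 = 253/8
endpoint = (-82/3, -7/2)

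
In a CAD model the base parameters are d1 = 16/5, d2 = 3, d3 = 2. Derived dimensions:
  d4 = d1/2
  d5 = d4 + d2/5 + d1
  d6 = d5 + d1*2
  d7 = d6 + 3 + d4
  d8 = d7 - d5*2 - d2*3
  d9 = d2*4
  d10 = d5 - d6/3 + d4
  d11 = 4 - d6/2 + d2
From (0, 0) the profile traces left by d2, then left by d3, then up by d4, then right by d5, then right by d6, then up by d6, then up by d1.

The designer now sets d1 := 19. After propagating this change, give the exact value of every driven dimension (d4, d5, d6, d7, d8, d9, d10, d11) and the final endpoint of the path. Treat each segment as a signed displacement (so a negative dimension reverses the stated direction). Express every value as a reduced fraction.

Apply edit: d1 := 19
  d4 = d1/2 = 19/2
  d5 = d4 + d2/5 + d1 = 291/10
  d6 = d5 + d1*2 = 671/10
  d7 = d6 + 3 + d4 = 398/5
  d8 = d7 - d5*2 - d2*3 = 62/5
  d9 = d2*4 = 12
  d10 = d5 - d6/3 + d4 = 487/30
  d11 = 4 - d6/2 + d2 = -531/20
Walk from origin (0, 0):
  seg 1: left by d2 = 3 → (-3, 0)
  seg 2: left by d3 = 2 → (-5, 0)
  seg 3: up by d4 = 19/2 → (-5, 19/2)
  seg 4: right by d5 = 291/10 → (241/10, 19/2)
  seg 5: right by d6 = 671/10 → (456/5, 19/2)
  seg 6: up by d6 = 671/10 → (456/5, 383/5)
  seg 7: up by d1 = 19 → (456/5, 478/5)

d4 = 19/2
d5 = 291/10
d6 = 671/10
d7 = 398/5
d8 = 62/5
d9 = 12
d10 = 487/30
d11 = -531/20
endpoint = (456/5, 478/5)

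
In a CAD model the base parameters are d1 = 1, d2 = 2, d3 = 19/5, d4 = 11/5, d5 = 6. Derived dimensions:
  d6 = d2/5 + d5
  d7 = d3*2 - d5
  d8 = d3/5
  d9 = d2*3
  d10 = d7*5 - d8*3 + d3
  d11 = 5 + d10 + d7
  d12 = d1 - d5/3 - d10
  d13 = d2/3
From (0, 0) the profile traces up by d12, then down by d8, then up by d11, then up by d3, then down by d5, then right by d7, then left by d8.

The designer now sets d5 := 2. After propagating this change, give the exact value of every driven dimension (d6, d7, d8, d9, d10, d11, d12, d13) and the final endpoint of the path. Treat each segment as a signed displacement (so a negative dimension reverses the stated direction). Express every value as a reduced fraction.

d6 = 12/5
d7 = 28/5
d8 = 19/25
d9 = 6
d10 = 738/25
d11 = 1003/25
d12 = -2189/75
d13 = 2/3
endpoint = (121/25, 898/75)

Apply edit: d5 := 2
  d6 = d2/5 + d5 = 12/5
  d7 = d3*2 - d5 = 28/5
  d8 = d3/5 = 19/25
  d9 = d2*3 = 6
  d10 = d7*5 - d8*3 + d3 = 738/25
  d11 = 5 + d10 + d7 = 1003/25
  d12 = d1 - d5/3 - d10 = -2189/75
  d13 = d2/3 = 2/3
Walk from origin (0, 0):
  seg 1: up by d12 = -2189/75 → (0, -2189/75)
  seg 2: down by d8 = 19/25 → (0, -2246/75)
  seg 3: up by d11 = 1003/25 → (0, 763/75)
  seg 4: up by d3 = 19/5 → (0, 1048/75)
  seg 5: down by d5 = 2 → (0, 898/75)
  seg 6: right by d7 = 28/5 → (28/5, 898/75)
  seg 7: left by d8 = 19/25 → (121/25, 898/75)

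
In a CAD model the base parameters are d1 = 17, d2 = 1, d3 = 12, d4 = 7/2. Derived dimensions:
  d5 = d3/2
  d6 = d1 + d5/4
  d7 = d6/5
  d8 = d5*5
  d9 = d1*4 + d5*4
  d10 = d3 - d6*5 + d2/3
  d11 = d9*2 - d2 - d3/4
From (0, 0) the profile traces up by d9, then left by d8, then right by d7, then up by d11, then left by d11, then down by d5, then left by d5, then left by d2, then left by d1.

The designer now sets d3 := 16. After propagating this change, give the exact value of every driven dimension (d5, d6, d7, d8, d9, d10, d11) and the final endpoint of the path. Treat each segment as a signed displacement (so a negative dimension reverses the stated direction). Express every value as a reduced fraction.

d5 = 8
d6 = 19
d7 = 19/5
d8 = 40
d9 = 100
d10 = -236/3
d11 = 195
endpoint = (-1286/5, 287)

Apply edit: d3 := 16
  d5 = d3/2 = 8
  d6 = d1 + d5/4 = 19
  d7 = d6/5 = 19/5
  d8 = d5*5 = 40
  d9 = d1*4 + d5*4 = 100
  d10 = d3 - d6*5 + d2/3 = -236/3
  d11 = d9*2 - d2 - d3/4 = 195
Walk from origin (0, 0):
  seg 1: up by d9 = 100 → (0, 100)
  seg 2: left by d8 = 40 → (-40, 100)
  seg 3: right by d7 = 19/5 → (-181/5, 100)
  seg 4: up by d11 = 195 → (-181/5, 295)
  seg 5: left by d11 = 195 → (-1156/5, 295)
  seg 6: down by d5 = 8 → (-1156/5, 287)
  seg 7: left by d5 = 8 → (-1196/5, 287)
  seg 8: left by d2 = 1 → (-1201/5, 287)
  seg 9: left by d1 = 17 → (-1286/5, 287)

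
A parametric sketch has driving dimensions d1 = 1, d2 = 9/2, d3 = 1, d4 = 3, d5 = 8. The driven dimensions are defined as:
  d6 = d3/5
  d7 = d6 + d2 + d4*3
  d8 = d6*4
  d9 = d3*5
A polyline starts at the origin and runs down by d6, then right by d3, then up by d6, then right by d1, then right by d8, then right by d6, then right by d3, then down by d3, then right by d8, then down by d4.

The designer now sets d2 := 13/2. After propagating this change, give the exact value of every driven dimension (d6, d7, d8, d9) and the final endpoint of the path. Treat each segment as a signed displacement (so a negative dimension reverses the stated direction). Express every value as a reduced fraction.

Apply edit: d2 := 13/2
  d6 = d3/5 = 1/5
  d7 = d6 + d2 + d4*3 = 157/10
  d8 = d6*4 = 4/5
  d9 = d3*5 = 5
Walk from origin (0, 0):
  seg 1: down by d6 = 1/5 → (0, -1/5)
  seg 2: right by d3 = 1 → (1, -1/5)
  seg 3: up by d6 = 1/5 → (1, 0)
  seg 4: right by d1 = 1 → (2, 0)
  seg 5: right by d8 = 4/5 → (14/5, 0)
  seg 6: right by d6 = 1/5 → (3, 0)
  seg 7: right by d3 = 1 → (4, 0)
  seg 8: down by d3 = 1 → (4, -1)
  seg 9: right by d8 = 4/5 → (24/5, -1)
  seg 10: down by d4 = 3 → (24/5, -4)

d6 = 1/5
d7 = 157/10
d8 = 4/5
d9 = 5
endpoint = (24/5, -4)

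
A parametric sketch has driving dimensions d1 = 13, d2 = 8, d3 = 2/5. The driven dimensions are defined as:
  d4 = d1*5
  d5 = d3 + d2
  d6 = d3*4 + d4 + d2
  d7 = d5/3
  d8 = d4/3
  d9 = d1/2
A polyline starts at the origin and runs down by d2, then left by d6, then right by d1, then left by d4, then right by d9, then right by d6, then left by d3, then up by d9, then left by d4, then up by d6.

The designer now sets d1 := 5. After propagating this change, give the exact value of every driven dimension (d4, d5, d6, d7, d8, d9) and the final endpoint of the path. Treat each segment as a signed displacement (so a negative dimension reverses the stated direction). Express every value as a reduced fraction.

d4 = 25
d5 = 42/5
d6 = 173/5
d7 = 14/5
d8 = 25/3
d9 = 5/2
endpoint = (-429/10, 291/10)

Apply edit: d1 := 5
  d4 = d1*5 = 25
  d5 = d3 + d2 = 42/5
  d6 = d3*4 + d4 + d2 = 173/5
  d7 = d5/3 = 14/5
  d8 = d4/3 = 25/3
  d9 = d1/2 = 5/2
Walk from origin (0, 0):
  seg 1: down by d2 = 8 → (0, -8)
  seg 2: left by d6 = 173/5 → (-173/5, -8)
  seg 3: right by d1 = 5 → (-148/5, -8)
  seg 4: left by d4 = 25 → (-273/5, -8)
  seg 5: right by d9 = 5/2 → (-521/10, -8)
  seg 6: right by d6 = 173/5 → (-35/2, -8)
  seg 7: left by d3 = 2/5 → (-179/10, -8)
  seg 8: up by d9 = 5/2 → (-179/10, -11/2)
  seg 9: left by d4 = 25 → (-429/10, -11/2)
  seg 10: up by d6 = 173/5 → (-429/10, 291/10)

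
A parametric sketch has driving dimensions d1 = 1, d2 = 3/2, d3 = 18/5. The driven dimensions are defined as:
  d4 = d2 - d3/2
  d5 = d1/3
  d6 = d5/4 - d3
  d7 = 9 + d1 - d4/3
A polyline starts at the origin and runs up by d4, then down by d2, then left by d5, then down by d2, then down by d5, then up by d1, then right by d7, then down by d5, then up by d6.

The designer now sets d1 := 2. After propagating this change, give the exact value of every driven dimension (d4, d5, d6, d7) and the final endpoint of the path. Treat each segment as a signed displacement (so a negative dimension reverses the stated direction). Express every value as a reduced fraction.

d4 = -3/10
d5 = 2/3
d6 = -103/30
d7 = 111/10
endpoint = (313/30, -91/15)

Apply edit: d1 := 2
  d4 = d2 - d3/2 = -3/10
  d5 = d1/3 = 2/3
  d6 = d5/4 - d3 = -103/30
  d7 = 9 + d1 - d4/3 = 111/10
Walk from origin (0, 0):
  seg 1: up by d4 = -3/10 → (0, -3/10)
  seg 2: down by d2 = 3/2 → (0, -9/5)
  seg 3: left by d5 = 2/3 → (-2/3, -9/5)
  seg 4: down by d2 = 3/2 → (-2/3, -33/10)
  seg 5: down by d5 = 2/3 → (-2/3, -119/30)
  seg 6: up by d1 = 2 → (-2/3, -59/30)
  seg 7: right by d7 = 111/10 → (313/30, -59/30)
  seg 8: down by d5 = 2/3 → (313/30, -79/30)
  seg 9: up by d6 = -103/30 → (313/30, -91/15)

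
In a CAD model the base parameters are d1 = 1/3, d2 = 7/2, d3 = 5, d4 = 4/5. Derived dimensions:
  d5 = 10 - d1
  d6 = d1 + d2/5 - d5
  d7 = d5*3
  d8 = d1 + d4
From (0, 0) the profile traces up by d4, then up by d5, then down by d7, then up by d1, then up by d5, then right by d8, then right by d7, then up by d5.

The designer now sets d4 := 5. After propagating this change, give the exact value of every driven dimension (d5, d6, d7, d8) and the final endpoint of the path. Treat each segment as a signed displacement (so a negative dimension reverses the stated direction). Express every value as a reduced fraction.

d5 = 29/3
d6 = -259/30
d7 = 29
d8 = 16/3
endpoint = (103/3, 16/3)

Apply edit: d4 := 5
  d5 = 10 - d1 = 29/3
  d6 = d1 + d2/5 - d5 = -259/30
  d7 = d5*3 = 29
  d8 = d1 + d4 = 16/3
Walk from origin (0, 0):
  seg 1: up by d4 = 5 → (0, 5)
  seg 2: up by d5 = 29/3 → (0, 44/3)
  seg 3: down by d7 = 29 → (0, -43/3)
  seg 4: up by d1 = 1/3 → (0, -14)
  seg 5: up by d5 = 29/3 → (0, -13/3)
  seg 6: right by d8 = 16/3 → (16/3, -13/3)
  seg 7: right by d7 = 29 → (103/3, -13/3)
  seg 8: up by d5 = 29/3 → (103/3, 16/3)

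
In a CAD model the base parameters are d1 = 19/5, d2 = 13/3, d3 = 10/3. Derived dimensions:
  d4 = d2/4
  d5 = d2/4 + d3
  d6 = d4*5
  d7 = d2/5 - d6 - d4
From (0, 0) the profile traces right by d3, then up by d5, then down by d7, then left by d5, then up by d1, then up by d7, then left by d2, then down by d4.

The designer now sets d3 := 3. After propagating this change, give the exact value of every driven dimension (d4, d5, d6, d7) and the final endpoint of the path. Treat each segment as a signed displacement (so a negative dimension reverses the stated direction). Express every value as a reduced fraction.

d4 = 13/12
d5 = 49/12
d6 = 65/12
d7 = -169/30
endpoint = (-65/12, 34/5)

Apply edit: d3 := 3
  d4 = d2/4 = 13/12
  d5 = d2/4 + d3 = 49/12
  d6 = d4*5 = 65/12
  d7 = d2/5 - d6 - d4 = -169/30
Walk from origin (0, 0):
  seg 1: right by d3 = 3 → (3, 0)
  seg 2: up by d5 = 49/12 → (3, 49/12)
  seg 3: down by d7 = -169/30 → (3, 583/60)
  seg 4: left by d5 = 49/12 → (-13/12, 583/60)
  seg 5: up by d1 = 19/5 → (-13/12, 811/60)
  seg 6: up by d7 = -169/30 → (-13/12, 473/60)
  seg 7: left by d2 = 13/3 → (-65/12, 473/60)
  seg 8: down by d4 = 13/12 → (-65/12, 34/5)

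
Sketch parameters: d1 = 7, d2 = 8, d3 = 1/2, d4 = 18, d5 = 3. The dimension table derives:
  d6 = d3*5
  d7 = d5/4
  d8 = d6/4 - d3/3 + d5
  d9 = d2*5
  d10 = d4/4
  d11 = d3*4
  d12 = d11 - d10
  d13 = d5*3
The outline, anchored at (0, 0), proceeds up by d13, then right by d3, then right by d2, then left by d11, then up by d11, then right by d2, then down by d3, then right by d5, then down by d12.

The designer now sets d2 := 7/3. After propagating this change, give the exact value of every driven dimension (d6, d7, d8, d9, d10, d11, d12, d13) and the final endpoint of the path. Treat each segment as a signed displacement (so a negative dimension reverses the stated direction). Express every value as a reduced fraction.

d6 = 5/2
d7 = 3/4
d8 = 83/24
d9 = 35/3
d10 = 9/2
d11 = 2
d12 = -5/2
d13 = 9
endpoint = (37/6, 13)

Apply edit: d2 := 7/3
  d6 = d3*5 = 5/2
  d7 = d5/4 = 3/4
  d8 = d6/4 - d3/3 + d5 = 83/24
  d9 = d2*5 = 35/3
  d10 = d4/4 = 9/2
  d11 = d3*4 = 2
  d12 = d11 - d10 = -5/2
  d13 = d5*3 = 9
Walk from origin (0, 0):
  seg 1: up by d13 = 9 → (0, 9)
  seg 2: right by d3 = 1/2 → (1/2, 9)
  seg 3: right by d2 = 7/3 → (17/6, 9)
  seg 4: left by d11 = 2 → (5/6, 9)
  seg 5: up by d11 = 2 → (5/6, 11)
  seg 6: right by d2 = 7/3 → (19/6, 11)
  seg 7: down by d3 = 1/2 → (19/6, 21/2)
  seg 8: right by d5 = 3 → (37/6, 21/2)
  seg 9: down by d12 = -5/2 → (37/6, 13)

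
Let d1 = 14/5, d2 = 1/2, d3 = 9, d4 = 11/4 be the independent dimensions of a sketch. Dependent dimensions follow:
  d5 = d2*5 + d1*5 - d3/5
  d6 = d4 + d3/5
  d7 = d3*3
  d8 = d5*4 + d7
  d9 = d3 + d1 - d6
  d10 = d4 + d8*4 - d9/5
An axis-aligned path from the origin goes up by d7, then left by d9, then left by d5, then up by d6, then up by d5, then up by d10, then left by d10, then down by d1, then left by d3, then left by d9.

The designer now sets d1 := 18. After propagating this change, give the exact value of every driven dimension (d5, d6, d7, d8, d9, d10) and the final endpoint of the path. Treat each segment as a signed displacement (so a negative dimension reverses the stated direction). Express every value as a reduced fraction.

Apply edit: d1 := 18
  d5 = d2*5 + d1*5 - d3/5 = 907/10
  d6 = d4 + d3/5 = 91/20
  d7 = d3*3 = 27
  d8 = d5*4 + d7 = 1949/5
  d9 = d3 + d1 - d6 = 449/20
  d10 = d4 + d8*4 - d9/5 = 77873/50
Walk from origin (0, 0):
  seg 1: up by d7 = 27 → (0, 27)
  seg 2: left by d9 = 449/20 → (-449/20, 27)
  seg 3: left by d5 = 907/10 → (-2263/20, 27)
  seg 4: up by d6 = 91/20 → (-2263/20, 631/20)
  seg 5: up by d5 = 907/10 → (-2263/20, 489/4)
  seg 6: up by d10 = 77873/50 → (-2263/20, 167971/100)
  seg 7: left by d10 = 77873/50 → (-167061/100, 167971/100)
  seg 8: down by d1 = 18 → (-167061/100, 166171/100)
  seg 9: left by d3 = 9 → (-167961/100, 166171/100)
  seg 10: left by d9 = 449/20 → (-85103/50, 166171/100)

d5 = 907/10
d6 = 91/20
d7 = 27
d8 = 1949/5
d9 = 449/20
d10 = 77873/50
endpoint = (-85103/50, 166171/100)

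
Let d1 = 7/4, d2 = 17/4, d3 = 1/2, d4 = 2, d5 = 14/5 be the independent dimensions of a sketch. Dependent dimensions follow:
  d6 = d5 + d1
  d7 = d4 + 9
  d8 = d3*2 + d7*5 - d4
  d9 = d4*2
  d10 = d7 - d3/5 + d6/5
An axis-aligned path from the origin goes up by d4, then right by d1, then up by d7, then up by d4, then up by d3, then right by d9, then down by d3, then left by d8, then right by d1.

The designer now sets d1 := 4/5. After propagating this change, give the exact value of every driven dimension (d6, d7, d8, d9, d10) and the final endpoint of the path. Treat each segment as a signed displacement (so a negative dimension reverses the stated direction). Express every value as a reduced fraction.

d6 = 18/5
d7 = 11
d8 = 54
d9 = 4
d10 = 581/50
endpoint = (-242/5, 15)

Apply edit: d1 := 4/5
  d6 = d5 + d1 = 18/5
  d7 = d4 + 9 = 11
  d8 = d3*2 + d7*5 - d4 = 54
  d9 = d4*2 = 4
  d10 = d7 - d3/5 + d6/5 = 581/50
Walk from origin (0, 0):
  seg 1: up by d4 = 2 → (0, 2)
  seg 2: right by d1 = 4/5 → (4/5, 2)
  seg 3: up by d7 = 11 → (4/5, 13)
  seg 4: up by d4 = 2 → (4/5, 15)
  seg 5: up by d3 = 1/2 → (4/5, 31/2)
  seg 6: right by d9 = 4 → (24/5, 31/2)
  seg 7: down by d3 = 1/2 → (24/5, 15)
  seg 8: left by d8 = 54 → (-246/5, 15)
  seg 9: right by d1 = 4/5 → (-242/5, 15)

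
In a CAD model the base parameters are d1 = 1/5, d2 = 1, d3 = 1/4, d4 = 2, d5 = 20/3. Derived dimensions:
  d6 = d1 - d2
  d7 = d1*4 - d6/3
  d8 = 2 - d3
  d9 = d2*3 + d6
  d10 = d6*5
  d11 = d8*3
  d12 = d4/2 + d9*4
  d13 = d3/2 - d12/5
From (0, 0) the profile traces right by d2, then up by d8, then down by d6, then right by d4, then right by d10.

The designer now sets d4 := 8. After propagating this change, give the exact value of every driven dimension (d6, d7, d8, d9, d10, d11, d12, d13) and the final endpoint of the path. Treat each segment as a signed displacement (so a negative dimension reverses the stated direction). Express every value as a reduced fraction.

Apply edit: d4 := 8
  d6 = d1 - d2 = -4/5
  d7 = d1*4 - d6/3 = 16/15
  d8 = 2 - d3 = 7/4
  d9 = d2*3 + d6 = 11/5
  d10 = d6*5 = -4
  d11 = d8*3 = 21/4
  d12 = d4/2 + d9*4 = 64/5
  d13 = d3/2 - d12/5 = -487/200
Walk from origin (0, 0):
  seg 1: right by d2 = 1 → (1, 0)
  seg 2: up by d8 = 7/4 → (1, 7/4)
  seg 3: down by d6 = -4/5 → (1, 51/20)
  seg 4: right by d4 = 8 → (9, 51/20)
  seg 5: right by d10 = -4 → (5, 51/20)

d6 = -4/5
d7 = 16/15
d8 = 7/4
d9 = 11/5
d10 = -4
d11 = 21/4
d12 = 64/5
d13 = -487/200
endpoint = (5, 51/20)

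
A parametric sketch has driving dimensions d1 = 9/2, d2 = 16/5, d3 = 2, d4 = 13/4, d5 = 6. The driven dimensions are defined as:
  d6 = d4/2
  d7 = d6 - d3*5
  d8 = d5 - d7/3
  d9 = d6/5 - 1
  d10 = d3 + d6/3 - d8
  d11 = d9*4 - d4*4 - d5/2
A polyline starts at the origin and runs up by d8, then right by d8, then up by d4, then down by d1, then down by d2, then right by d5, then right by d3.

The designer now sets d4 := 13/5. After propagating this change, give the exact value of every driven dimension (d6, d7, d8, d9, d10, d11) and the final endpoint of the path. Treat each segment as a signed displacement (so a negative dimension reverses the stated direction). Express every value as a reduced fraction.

d6 = 13/10
d7 = -87/10
d8 = 89/10
d9 = -37/50
d10 = -97/15
d11 = -409/25
endpoint = (169/10, 19/5)

Apply edit: d4 := 13/5
  d6 = d4/2 = 13/10
  d7 = d6 - d3*5 = -87/10
  d8 = d5 - d7/3 = 89/10
  d9 = d6/5 - 1 = -37/50
  d10 = d3 + d6/3 - d8 = -97/15
  d11 = d9*4 - d4*4 - d5/2 = -409/25
Walk from origin (0, 0):
  seg 1: up by d8 = 89/10 → (0, 89/10)
  seg 2: right by d8 = 89/10 → (89/10, 89/10)
  seg 3: up by d4 = 13/5 → (89/10, 23/2)
  seg 4: down by d1 = 9/2 → (89/10, 7)
  seg 5: down by d2 = 16/5 → (89/10, 19/5)
  seg 6: right by d5 = 6 → (149/10, 19/5)
  seg 7: right by d3 = 2 → (169/10, 19/5)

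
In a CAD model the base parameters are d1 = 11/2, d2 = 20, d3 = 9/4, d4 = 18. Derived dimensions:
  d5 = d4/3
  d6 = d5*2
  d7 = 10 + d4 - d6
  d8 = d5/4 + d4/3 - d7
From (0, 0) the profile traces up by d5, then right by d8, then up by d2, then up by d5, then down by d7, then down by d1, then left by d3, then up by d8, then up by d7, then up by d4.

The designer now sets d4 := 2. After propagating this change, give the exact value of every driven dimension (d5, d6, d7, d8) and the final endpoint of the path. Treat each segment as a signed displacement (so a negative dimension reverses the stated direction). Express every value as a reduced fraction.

Apply edit: d4 := 2
  d5 = d4/3 = 2/3
  d6 = d5*2 = 4/3
  d7 = 10 + d4 - d6 = 32/3
  d8 = d5/4 + d4/3 - d7 = -59/6
Walk from origin (0, 0):
  seg 1: up by d5 = 2/3 → (0, 2/3)
  seg 2: right by d8 = -59/6 → (-59/6, 2/3)
  seg 3: up by d2 = 20 → (-59/6, 62/3)
  seg 4: up by d5 = 2/3 → (-59/6, 64/3)
  seg 5: down by d7 = 32/3 → (-59/6, 32/3)
  seg 6: down by d1 = 11/2 → (-59/6, 31/6)
  seg 7: left by d3 = 9/4 → (-145/12, 31/6)
  seg 8: up by d8 = -59/6 → (-145/12, -14/3)
  seg 9: up by d7 = 32/3 → (-145/12, 6)
  seg 10: up by d4 = 2 → (-145/12, 8)

d5 = 2/3
d6 = 4/3
d7 = 32/3
d8 = -59/6
endpoint = (-145/12, 8)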